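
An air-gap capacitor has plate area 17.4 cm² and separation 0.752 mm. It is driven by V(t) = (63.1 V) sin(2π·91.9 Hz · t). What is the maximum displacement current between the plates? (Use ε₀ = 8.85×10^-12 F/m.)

7.46×10^-7 A

C = ε₀A/d = (8.85×10^-12)(1.74×10^-3)/(7.52×10^-4) = 2.048×10^-11 F; ω = 2πf = 577.4 rad/s.
I_d = C dV/dt, so |I_d|_max = C V₀ ω = (2.048×10^-11)(63.1)(577.4) = 7.46×10^-7 A.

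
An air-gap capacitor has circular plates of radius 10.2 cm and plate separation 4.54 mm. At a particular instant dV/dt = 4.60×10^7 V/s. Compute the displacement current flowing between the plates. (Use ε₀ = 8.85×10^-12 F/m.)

C = ε₀A/d = (8.85×10^-12)(0.03269)/(4.54×10^-3) = 6.372×10^-11 F.
I_d = C dV/dt = (6.372×10^-11)(4.60×10^7) = 2.93×10^-3 A.

2.93×10^-3 A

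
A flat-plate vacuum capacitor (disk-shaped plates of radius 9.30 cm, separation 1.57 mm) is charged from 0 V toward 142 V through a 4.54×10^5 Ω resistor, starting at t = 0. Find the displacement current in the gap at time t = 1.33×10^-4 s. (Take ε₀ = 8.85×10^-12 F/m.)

C = ε₀A/d = (8.85×10^-12)(0.02717)/(1.57×10^-3) = 1.532×10^-10 F, so τ = RC = 6.955×10^-5 s.
The conduction current is I(t) = (V₀/R) e^(−t/τ), and the displacement current between the plates equals it.
t/τ = 1.912; I_d = (142/4.54×10^5) · e^(−1.912) = (3.128×10^-4)(0.1478) = 4.62×10^-5 A.

4.62×10^-5 A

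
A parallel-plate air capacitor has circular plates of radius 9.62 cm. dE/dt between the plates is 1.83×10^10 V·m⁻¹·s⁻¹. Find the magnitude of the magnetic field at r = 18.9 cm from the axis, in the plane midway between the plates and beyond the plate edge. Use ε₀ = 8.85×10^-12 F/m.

4.98×10^-9 T

I_d = ε₀ dΦ_E/dt = ε₀ πR² (dE/dt) = (8.85×10^-12)(0.02907)(1.83×10^10) = 4.708×10^-3 A through the full plate area.
For r ≥ R the full I_d is enclosed: B = μ₀ I_d/(2πr) = (4π×10^-7)(4.708×10^-3)/(2π·0.189) = 4.98×10^-9 T.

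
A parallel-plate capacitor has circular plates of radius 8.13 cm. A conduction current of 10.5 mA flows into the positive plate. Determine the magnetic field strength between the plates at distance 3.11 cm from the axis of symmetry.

9.88×10^-9 T

No conduction current crosses the gap, so I_d there equals the 0.0105 A in the leads.
∮B·dl = μ₀ I_d,enc with I_d,enc = I_d r²/R² = 1.536×10^-3 A; so B = μ₀ I_d,enc/(2πr) = 9.88×10^-9 T.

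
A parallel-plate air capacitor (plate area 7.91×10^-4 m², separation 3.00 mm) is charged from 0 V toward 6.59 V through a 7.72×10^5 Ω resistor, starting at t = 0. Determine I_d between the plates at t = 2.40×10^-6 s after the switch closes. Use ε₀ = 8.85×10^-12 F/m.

2.25×10^-6 A

C = ε₀A/d = (8.85×10^-12)(7.91×10^-4)/(3.00×10^-3) = 2.333×10^-12 F and τ = RC = 1.801×10^-6 s. I_d in the gap equals the RC charging current.
I_d(t) = (V₀/R) e^(−t/τ) = 8.536×10^-6 · e^(−1.333) = 2.25×10^-6 A.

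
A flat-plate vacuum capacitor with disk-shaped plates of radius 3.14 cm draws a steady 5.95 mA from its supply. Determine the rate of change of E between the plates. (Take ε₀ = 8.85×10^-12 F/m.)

2.17×10^11 V/(m·s)

By continuity, I_d in the gap equals the 5.95 mA flowing in the wire.
Then dE/dt = I_d/(ε₀A) = 2.17×10^11 V/(m·s).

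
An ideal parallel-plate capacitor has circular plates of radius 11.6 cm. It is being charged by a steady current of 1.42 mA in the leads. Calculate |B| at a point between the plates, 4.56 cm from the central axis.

9.62×10^-10 T

No conduction current crosses the gap, so I_d there equals the 1.42×10^-3 A in the leads.
∮B·dl = μ₀ I_d,enc with I_d,enc = I_d r²/R² = 2.194×10^-4 A; so B = μ₀ I_d,enc/(2πr) = 9.62×10^-10 T.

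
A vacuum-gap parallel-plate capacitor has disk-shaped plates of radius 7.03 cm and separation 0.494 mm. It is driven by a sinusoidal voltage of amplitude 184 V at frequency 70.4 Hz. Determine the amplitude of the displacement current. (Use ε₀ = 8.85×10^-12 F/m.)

(dE/dt)_max = V₀ω/d = 1.647×10^8 V/(m·s); ω = 2πf = 442.3 rad/s.
I_d,max = ε₀ A (dE/dt)_max = (8.85×10^-12)(0.01553)(1.647×10^8) = 2.26×10^-5 A.

2.26×10^-5 A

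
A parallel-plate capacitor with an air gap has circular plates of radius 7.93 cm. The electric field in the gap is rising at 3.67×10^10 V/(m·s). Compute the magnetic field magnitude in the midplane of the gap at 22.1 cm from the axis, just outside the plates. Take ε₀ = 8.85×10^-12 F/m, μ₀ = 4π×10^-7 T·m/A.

Total displacement current: I_d = ε₀(πR²)(dE/dt) = (8.85×10^-12)(0.01976)(3.67×10^10) = 6.418×10^-3 A.
With r > R the enclosed displacement current is the full I_d; B = μ₀ I_d / (2πr) = 5.81×10^-9 T.

5.81×10^-9 T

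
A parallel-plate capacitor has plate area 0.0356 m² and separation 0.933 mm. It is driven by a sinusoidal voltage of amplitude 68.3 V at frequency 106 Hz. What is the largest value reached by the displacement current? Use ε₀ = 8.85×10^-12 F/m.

1.54×10^-5 A

(dE/dt)_max = V₀ω/d = 4.875×10^7 V/(m·s); ω = 2πf = 666.0 rad/s.
I_d,max = ε₀ A (dE/dt)_max = (8.85×10^-12)(0.0356)(4.875×10^7) = 1.54×10^-5 A.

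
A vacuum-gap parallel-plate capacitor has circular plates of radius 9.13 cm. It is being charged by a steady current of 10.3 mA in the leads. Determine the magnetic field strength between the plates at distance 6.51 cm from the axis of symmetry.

1.61×10^-8 T

No conduction current crosses the gap, so I_d there equals the 0.0103 A in the leads.
For r < R the Ampère–Maxwell law gives B(2πr) = μ₀ I_d (r²/R²), so B = μ₀ I_d r/(2πR²) = (4π×10^-7)(0.0103)(0.0651)/(2π·0.0913²) = 1.61×10^-8 T.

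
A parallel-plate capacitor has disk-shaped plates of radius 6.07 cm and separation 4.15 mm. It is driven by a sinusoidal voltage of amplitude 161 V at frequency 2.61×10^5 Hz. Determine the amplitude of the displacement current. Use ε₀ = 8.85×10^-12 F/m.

(dE/dt)_max = V₀ω/d = 6.362×10^10 V/(m·s); ω = 2πf = 1.640×10^6 rad/s.
I_d,max = ε₀ A (dE/dt)_max = (8.85×10^-12)(0.01158)(6.362×10^10) = 6.52×10^-3 A.

6.52×10^-3 A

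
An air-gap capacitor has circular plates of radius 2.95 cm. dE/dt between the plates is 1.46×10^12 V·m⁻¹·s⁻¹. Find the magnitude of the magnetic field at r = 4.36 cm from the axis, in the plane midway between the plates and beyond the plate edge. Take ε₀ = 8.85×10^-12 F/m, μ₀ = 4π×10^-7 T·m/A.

1.62×10^-7 T

I_d = ε₀ dΦ_E/dt = ε₀ πR² (dE/dt) = (8.85×10^-12)(2.734×10^-3)(1.46×10^12) = 0.03533 A through the full plate area.
For r ≥ R the full I_d is enclosed: B = μ₀ I_d/(2πr) = (4π×10^-7)(0.03533)/(2π·0.0436) = 1.62×10^-7 T.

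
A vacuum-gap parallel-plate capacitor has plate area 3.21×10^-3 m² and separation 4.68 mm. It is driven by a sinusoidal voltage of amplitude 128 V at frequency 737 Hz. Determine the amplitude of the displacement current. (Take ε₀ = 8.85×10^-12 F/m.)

C = ε₀A/d = (8.85×10^-12)(3.21×10^-3)/(4.68×10^-3) = 6.070×10^-12 F; ω = 2πf = 4631 rad/s.
I_d = C dV/dt, so |I_d|_max = C V₀ ω = (6.070×10^-12)(128)(4631) = 3.60×10^-6 A.

3.60×10^-6 A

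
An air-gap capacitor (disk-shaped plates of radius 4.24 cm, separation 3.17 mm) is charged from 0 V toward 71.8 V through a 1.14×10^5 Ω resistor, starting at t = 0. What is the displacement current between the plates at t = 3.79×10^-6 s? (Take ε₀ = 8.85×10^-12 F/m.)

7.65×10^-5 A

C = ε₀A/d = (8.85×10^-12)(5.648×10^-3)/(3.17×10^-3) = 1.577×10^-11 F and τ = RC = 1.798×10^-6 s. I_d in the gap equals the RC charging current.
I_d(t) = (V₀/R) e^(−t/τ) = 6.298×10^-4 · e^(−2.108) = 7.65×10^-5 A.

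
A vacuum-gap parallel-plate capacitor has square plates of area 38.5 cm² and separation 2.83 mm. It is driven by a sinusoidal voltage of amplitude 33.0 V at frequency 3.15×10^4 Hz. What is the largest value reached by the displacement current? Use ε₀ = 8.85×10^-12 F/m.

The displacement current equals the conduction current C dV/dt, which peaks at C V₀ ω.
With C = ε₀A/d = (8.85×10^-12)(3.85×10^-3)/(2.83×10^-3) = 1.204×10^-11 F and ω = 2πf = 1.979×10^5 rad/s, I_d,max = (1.204×10^-11)(33.0)(1.979×10^5) = 7.86×10^-5 A.

7.86×10^-5 A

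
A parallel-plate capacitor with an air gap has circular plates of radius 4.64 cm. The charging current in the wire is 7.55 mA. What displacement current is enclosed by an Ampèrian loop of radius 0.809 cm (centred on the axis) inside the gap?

2.30×10^-4 A

Between the plates the displacement current equals the wire current: I_d = 7.55 mA = 7.55×10^-3 A.
The field is uniform, so I_d,enc = I_d (r/R)² = (7.55×10^-3)(0.809/4.64)² = 2.30×10^-4 A.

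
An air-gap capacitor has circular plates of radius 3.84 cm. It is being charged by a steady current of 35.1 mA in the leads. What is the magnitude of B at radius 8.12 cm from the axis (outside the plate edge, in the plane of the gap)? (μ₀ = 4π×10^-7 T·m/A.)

8.65×10^-8 T

Between the plates the displacement current equals the wire current: I_d = 35.1 mA = 0.0351 A.
For r ≥ R the full I_d is enclosed: B = μ₀ I_d/(2πr) = (4π×10^-7)(0.0351)/(2π·0.0812) = 8.65×10^-8 T.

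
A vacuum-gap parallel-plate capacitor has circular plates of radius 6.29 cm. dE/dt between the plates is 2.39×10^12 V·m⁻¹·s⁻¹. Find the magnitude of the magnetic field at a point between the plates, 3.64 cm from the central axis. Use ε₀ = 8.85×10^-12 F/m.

Total displacement current: I_d = ε₀(πR²)(dE/dt) = (8.85×10^-12)(0.01243)(2.39×10^12) = 0.2629 A.
∮B·dl = μ₀ I_d,enc with I_d,enc = I_d r²/R² = 0.08804 A; so B = μ₀ I_d,enc/(2πr) = 4.84×10^-7 T.

4.84×10^-7 T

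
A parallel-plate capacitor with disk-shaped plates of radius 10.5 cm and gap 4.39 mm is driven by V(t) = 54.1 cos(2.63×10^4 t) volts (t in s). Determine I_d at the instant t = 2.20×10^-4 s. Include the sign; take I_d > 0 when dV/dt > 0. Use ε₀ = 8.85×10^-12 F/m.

dV/dt = (54.1)(2.63×10^4)·−sin(5.786) = 6.786×10^5 V/s.
I_d = C dV/dt with C = ε₀A/d = (8.85×10^-12)(0.03464)/(4.39×10^-3) = 6.983×10^-11 F, so I_d = (6.983×10^-11)(6.786×10^5) = 4.74×10^-5 A.

4.74×10^-5 A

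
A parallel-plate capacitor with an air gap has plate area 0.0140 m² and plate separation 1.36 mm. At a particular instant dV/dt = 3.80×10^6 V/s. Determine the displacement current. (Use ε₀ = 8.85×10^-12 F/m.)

3.46×10^-4 A

C = ε₀A/d = (8.85×10^-12)(0.0140)/(1.36×10^-3) = 9.110×10^-11 F.
I_d = C dV/dt = (9.110×10^-11)(3.80×10^6) = 3.46×10^-4 A.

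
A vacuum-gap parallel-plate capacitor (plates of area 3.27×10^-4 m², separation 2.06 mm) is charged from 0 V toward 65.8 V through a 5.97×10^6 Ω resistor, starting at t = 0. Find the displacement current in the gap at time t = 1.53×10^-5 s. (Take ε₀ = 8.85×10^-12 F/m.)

With C = ε₀A/d = (8.85×10^-12)(3.27×10^-4)/(2.06×10^-3) = 1.405×10^-12 F, the time constant is τ = RC = 8.388×10^-6 s, so t/τ = 1.824 and e^(−t/τ) = 0.1614.
I_d = I_cond = (V₀/R) e^(−t/τ) = (1.102×10^-5)(0.1614) = 1.78×10^-6 A.

1.78×10^-6 A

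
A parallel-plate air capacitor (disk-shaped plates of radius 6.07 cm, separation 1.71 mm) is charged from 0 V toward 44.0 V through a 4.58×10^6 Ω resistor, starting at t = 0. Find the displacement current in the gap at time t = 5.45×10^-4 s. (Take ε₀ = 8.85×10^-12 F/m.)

C = ε₀A/d = (8.85×10^-12)(0.01158)/(1.71×10^-3) = 5.993×10^-11 F and τ = RC = 2.745×10^-4 s. I_d in the gap equals the RC charging current.
I_d(t) = (V₀/R) e^(−t/τ) = 9.607×10^-6 · e^(−1.985) = 1.32×10^-6 A.

1.32×10^-6 A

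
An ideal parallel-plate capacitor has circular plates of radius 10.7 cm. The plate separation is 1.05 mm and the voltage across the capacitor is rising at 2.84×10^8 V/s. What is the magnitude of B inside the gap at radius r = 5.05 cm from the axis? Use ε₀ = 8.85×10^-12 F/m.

dE/dt = (dV/dt)/d = 2.705×10^11 V/(m·s); I_d = ε₀(πR²)(dE/dt) = (8.85×10^-12)(0.03597)(2.705×10^11) = 0.08611 A.
An Ampèrian loop of radius r encloses a fraction (r/R)² of I_d. Then B·2πr = μ₀ I_d (r/R)², giving B = μ₀ I_d r/(2πR²) = 7.60×10^-8 T.

7.60×10^-8 T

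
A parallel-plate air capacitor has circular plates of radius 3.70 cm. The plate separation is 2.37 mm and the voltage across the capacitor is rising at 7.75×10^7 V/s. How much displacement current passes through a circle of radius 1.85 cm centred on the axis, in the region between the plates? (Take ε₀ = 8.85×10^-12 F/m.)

3.11×10^-4 A

With E = V/d, dE/dt = 3.270×10^10 V/(m·s) and πR² = 4.301×10^-3 m², giving I_d = ε₀ πR² dE/dt = 1.245×10^-3 A.
Through an area πr² the displacement current is I_d·(πr²/πR²) = I_d (r/R)² = 3.11×10^-4 A.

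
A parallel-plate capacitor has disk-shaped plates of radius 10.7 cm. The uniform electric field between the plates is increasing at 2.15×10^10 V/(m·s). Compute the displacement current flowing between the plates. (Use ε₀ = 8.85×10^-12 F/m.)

With a uniform field, Φ_E = EA, so I_d = ε₀ A dE/dt = 6.84×10^-3 A.

6.84×10^-3 A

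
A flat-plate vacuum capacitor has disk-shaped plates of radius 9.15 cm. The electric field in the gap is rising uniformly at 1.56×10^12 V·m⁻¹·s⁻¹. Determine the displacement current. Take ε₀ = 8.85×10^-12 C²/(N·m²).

0.363 A

With a uniform field, Φ_E = EA, so I_d = ε₀ A dE/dt = 0.363 A.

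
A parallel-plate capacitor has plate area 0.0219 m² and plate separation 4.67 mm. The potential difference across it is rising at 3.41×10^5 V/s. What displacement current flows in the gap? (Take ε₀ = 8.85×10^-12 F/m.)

1.42×10^-5 A

C = ε₀A/d = (8.85×10^-12)(0.0219)/(4.67×10^-3) = 4.150×10^-11 F.
I_d = C dV/dt = (4.150×10^-11)(3.41×10^5) = 1.42×10^-5 A.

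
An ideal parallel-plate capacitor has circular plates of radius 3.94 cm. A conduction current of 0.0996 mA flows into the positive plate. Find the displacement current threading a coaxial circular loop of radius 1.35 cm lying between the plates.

1.17×10^-5 A

By continuity the displacement current in the gap matches the conduction current: I_d = 9.96×10^-5 A.
The field is uniform, so I_d,enc = I_d (r/R)² = (9.96×10^-5)(1.35/3.94)² = 1.17×10^-5 A.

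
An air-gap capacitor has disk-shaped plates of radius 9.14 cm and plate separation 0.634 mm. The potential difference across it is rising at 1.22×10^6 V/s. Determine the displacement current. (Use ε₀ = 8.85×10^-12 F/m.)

4.47×10^-4 A

E = V/d so dE/dt = (dV/dt)/d = 1.924×10^9 V/(m·s), and I_d = ε₀ A dE/dt = (8.85×10^-12)(0.02624)(1.924×10^9) = 4.47×10^-4 A.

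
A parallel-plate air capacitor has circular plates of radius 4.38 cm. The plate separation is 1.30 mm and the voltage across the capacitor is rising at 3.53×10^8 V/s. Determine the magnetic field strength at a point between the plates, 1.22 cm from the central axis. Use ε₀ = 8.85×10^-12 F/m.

1.84×10^-8 T

I_d = C dV/dt with C = ε₀πR²/d = 4.103×10^-11 F, so I_d = (4.103×10^-11)(3.53×10^8) = 0.01448 A.
For r < R the Ampère–Maxwell law gives B(2πr) = μ₀ I_d (r²/R²), so B = μ₀ I_d r/(2πR²) = (4π×10^-7)(0.01448)(0.0122)/(2π·0.0438²) = 1.84×10^-8 T.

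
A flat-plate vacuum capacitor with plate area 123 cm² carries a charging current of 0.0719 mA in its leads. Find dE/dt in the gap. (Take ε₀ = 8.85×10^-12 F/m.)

6.61×10^8 V/(m·s)

By continuity, I_d in the gap equals the 0.0719 mA flowing in the wire.
Inverting I_d = ε₀ A dE/dt gives dE/dt = 7.19×10^-5 / (8.85×10^-12 · 0.0123) = 6.61×10^8 V/(m·s).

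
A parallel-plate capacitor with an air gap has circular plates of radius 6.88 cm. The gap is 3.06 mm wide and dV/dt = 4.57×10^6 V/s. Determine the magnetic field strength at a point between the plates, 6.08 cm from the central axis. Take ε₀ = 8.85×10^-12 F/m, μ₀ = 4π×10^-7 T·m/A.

With E = V/d, dE/dt = 1.493×10^9 V/(m·s) and πR² = 0.01487 m², giving I_d = ε₀ πR² dE/dt = 1.965×10^-4 A.
An Ampèrian loop of radius r encloses a fraction (r/R)² of I_d. Then B·2πr = μ₀ I_d (r/R)², giving B = μ₀ I_d r/(2πR²) = 5.05×10^-10 T.

5.05×10^-10 T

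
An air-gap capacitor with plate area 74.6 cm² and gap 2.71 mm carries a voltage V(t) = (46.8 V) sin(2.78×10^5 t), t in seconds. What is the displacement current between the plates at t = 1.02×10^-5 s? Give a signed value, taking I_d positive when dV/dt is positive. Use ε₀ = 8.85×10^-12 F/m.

-3.02×10^-4 A

dV/dt = (46.8)(2.78×10^5)·cos(2.8356) = -1.241×10^7 V/s.
I_d = C dV/dt with C = ε₀A/d = (8.85×10^-12)(7.46×10^-3)/(2.71×10^-3) = 2.436×10^-11 F, so I_d = (2.436×10^-11)(-1.241×10^7) = -3.02×10^-4 A.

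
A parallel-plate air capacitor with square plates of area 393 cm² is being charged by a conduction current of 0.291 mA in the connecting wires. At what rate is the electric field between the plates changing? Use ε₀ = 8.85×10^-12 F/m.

8.37×10^8 V/(m·s)

Charge continuity gives I_d = I = 2.91×10^-4 A between the plates.
Inverting I_d = ε₀ A dE/dt gives dE/dt = 2.91×10^-4 / (8.85×10^-12 · 0.0393) = 8.37×10^8 V/(m·s).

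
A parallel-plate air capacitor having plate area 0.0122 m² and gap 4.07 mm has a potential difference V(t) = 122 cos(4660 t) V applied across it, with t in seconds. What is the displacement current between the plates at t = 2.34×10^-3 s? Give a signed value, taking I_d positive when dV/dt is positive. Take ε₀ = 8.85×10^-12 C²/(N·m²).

dV/dt = (122)(4660)·−sin(10.9044) = 5.662×10^5 V/s.
I_d = C dV/dt with C = ε₀A/d = (8.85×10^-12)(0.0122)/(4.07×10^-3) = 2.653×10^-11 F, so I_d = (2.653×10^-11)(5.662×10^5) = 1.50×10^-5 A.

1.50×10^-5 A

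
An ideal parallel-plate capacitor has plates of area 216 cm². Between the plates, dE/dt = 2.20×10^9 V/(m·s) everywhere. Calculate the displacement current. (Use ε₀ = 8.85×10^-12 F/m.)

4.21×10^-4 A

The displacement current is ε₀ times dΦ_E/dt = ε₀ A dE/dt = (8.85×10^-12)(0.0216)(2.20×10^9) = 4.21×10^-4 A.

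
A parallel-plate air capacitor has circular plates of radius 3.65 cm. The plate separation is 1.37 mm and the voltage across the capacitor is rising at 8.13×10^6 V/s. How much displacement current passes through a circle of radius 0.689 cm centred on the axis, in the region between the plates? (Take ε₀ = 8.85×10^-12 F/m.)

With E = V/d, dE/dt = 5.934×10^9 V/(m·s) and πR² = 4.185×10^-3 m², giving I_d = ε₀ πR² dE/dt = 2.198×10^-4 A.
Since J_d is uniform, the enclosed fraction is (r/R)² = 0.03563, giving I_d,enc = 7.83×10^-6 A.

7.83×10^-6 A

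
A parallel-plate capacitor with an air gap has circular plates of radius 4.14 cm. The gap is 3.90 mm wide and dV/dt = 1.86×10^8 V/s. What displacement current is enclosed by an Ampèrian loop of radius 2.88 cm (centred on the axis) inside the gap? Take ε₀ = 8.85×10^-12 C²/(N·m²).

1.10×10^-3 A

dE/dt = (dV/dt)/d = 4.769×10^10 V/(m·s); I_d = ε₀(πR²)(dE/dt) = (8.85×10^-12)(5.385×10^-3)(4.769×10^10) = 2.273×10^-3 A.
The field is uniform, so I_d,enc = I_d (r/R)² = (2.273×10^-3)(2.88/4.14)² = 1.10×10^-3 A.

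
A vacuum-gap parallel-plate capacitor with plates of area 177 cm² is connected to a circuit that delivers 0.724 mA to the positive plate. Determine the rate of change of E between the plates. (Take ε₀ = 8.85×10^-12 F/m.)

The displacement current between the plates equals the conduction current, I_d = 0.724 mA.
Since I_d = ε₀ A dE/dt, dE/dt = I_d/(ε₀A) = (7.24×10^-4)/((8.85×10^-12)(0.0177)) = 4.62×10^9 V/(m·s).

4.62×10^9 V/(m·s)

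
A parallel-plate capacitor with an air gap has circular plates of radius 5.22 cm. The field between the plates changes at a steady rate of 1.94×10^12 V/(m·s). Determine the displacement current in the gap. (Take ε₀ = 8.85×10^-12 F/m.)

0.147 A

The displacement current is ε₀ times dΦ_E/dt = ε₀ A dE/dt = (8.85×10^-12)(8.560×10^-3)(1.94×10^12) = 0.147 A.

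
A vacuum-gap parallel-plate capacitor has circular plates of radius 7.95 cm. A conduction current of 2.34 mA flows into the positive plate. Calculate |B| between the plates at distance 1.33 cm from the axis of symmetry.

9.85×10^-10 T

No conduction current crosses the gap, so I_d there equals the 2.34×10^-3 A in the leads.
An Ampèrian loop of radius r encloses a fraction (r/R)² of I_d. Then B·2πr = μ₀ I_d (r/R)², giving B = μ₀ I_d r/(2πR²) = 9.85×10^-10 T.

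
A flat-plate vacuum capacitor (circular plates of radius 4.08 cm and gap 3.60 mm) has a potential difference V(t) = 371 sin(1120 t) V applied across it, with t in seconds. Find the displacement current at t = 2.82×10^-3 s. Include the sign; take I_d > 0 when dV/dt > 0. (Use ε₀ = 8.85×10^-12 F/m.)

-5.34×10^-6 A

dE/dt = (V₀ω/d)·cos(ωt) with ωt = 3.1584 rad: (371)(1120)(-0.9999)/(3.60×10^-3) = -1.154×10^8 V/(m·s).
I_d = ε₀ A dE/dt = (8.85×10^-12)(5.230×10^-3)(-1.154×10^8) = -5.34×10^-6 A.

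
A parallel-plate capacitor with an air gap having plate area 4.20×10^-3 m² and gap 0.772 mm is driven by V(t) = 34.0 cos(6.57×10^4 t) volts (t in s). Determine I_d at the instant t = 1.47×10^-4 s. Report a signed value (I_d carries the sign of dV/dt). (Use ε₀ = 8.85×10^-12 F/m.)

2.48×10^-5 A

dE/dt = (V₀ω/d)·−sin(ωt) with ωt = 9.6579 rad: (34.0)(6.57×10^4)(0.2310)/(7.72×10^-4) = 6.684×10^8 V/(m·s).
I_d = ε₀ A dE/dt = (8.85×10^-12)(4.20×10^-3)(6.684×10^8) = 2.48×10^-5 A.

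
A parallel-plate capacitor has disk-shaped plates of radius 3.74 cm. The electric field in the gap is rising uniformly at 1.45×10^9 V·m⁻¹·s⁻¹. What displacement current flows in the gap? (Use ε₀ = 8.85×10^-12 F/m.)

5.64×10^-5 A

The displacement current is ε₀ times dΦ_E/dt = ε₀ A dE/dt = (8.85×10^-12)(4.394×10^-3)(1.45×10^9) = 5.64×10^-5 A.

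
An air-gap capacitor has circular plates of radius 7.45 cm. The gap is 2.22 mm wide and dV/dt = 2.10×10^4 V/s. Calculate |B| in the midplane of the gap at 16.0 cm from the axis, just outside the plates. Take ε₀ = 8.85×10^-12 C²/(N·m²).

1.82×10^-12 T

dE/dt = (dV/dt)/d = 9.459×10^6 V/(m·s); I_d = ε₀(πR²)(dE/dt) = (8.85×10^-12)(0.01744)(9.459×10^6) = 1.460×10^-6 A.
For r ≥ R the full I_d is enclosed: B = μ₀ I_d/(2πr) = (4π×10^-7)(1.460×10^-6)/(2π·0.160) = 1.82×10^-12 T.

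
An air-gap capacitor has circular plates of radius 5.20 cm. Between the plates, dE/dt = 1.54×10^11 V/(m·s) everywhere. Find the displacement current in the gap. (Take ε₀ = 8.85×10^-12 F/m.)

I_d = ε₀ A (dE/dt) = (8.85×10^-12)(8.495×10^-3 m²)(1.54×10^11) = 0.0116 A.

0.0116 A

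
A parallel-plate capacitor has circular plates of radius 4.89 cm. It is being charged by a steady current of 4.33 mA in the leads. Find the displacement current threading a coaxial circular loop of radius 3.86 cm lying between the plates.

No conduction current crosses the gap, so I_d there equals the 4.33×10^-3 A in the leads.
The field is uniform, so I_d,enc = I_d (r/R)² = (4.33×10^-3)(3.86/4.89)² = 2.70×10^-3 A.

2.70×10^-3 A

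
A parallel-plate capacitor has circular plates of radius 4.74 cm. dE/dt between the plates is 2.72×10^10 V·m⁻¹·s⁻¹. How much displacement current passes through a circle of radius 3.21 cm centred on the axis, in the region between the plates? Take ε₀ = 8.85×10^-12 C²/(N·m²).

Through the whole plate area (πR² = 7.058×10^-3 m²), I_d = ε₀ πR² dE/dt = 1.699×10^-3 A.
Through an area πr² the displacement current is I_d·(πr²/πR²) = I_d (r/R)² = 7.79×10^-4 A.

7.79×10^-4 A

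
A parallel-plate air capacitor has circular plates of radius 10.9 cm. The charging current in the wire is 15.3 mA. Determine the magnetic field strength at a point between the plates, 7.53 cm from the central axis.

No conduction current crosses the gap, so I_d there equals the 0.0153 A in the leads.
For r < R the Ampère–Maxwell law gives B(2πr) = μ₀ I_d (r²/R²), so B = μ₀ I_d r/(2πR²) = (4π×10^-7)(0.0153)(0.0753)/(2π·0.109²) = 1.94×10^-8 T.

1.94×10^-8 T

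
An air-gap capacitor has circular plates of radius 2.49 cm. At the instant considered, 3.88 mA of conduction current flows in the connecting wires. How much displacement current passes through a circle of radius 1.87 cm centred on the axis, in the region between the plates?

By continuity the displacement current in the gap matches the conduction current: I_d = 3.88×10^-3 A.
Since J_d is uniform, the enclosed fraction is (r/R)² = 0.5640, giving I_d,enc = 2.19×10^-3 A.

2.19×10^-3 A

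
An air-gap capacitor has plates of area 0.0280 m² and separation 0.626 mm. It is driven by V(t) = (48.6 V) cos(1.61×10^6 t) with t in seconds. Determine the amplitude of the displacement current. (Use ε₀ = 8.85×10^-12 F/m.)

0.0310 A

(dE/dt)_max = V₀ω/d = 1.250×10^11 V/(m·s); ω = 1.61×10^6 rad/s.
I_d,max = ε₀ A (dE/dt)_max = (8.85×10^-12)(0.0280)(1.250×10^11) = 0.0310 A.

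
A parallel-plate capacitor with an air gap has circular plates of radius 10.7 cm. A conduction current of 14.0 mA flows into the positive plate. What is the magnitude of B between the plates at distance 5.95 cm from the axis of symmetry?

1.46×10^-8 T

By continuity the displacement current in the gap matches the conduction current: I_d = 0.0140 A.
For r < R the Ampère–Maxwell law gives B(2πr) = μ₀ I_d (r²/R²), so B = μ₀ I_d r/(2πR²) = (4π×10^-7)(0.0140)(0.0595)/(2π·0.107²) = 1.46×10^-8 T.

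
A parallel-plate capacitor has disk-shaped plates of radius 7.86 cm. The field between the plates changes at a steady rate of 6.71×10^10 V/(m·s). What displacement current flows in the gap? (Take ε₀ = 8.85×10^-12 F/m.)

With a uniform field, Φ_E = EA, so I_d = ε₀ A dE/dt = 0.0115 A.

0.0115 A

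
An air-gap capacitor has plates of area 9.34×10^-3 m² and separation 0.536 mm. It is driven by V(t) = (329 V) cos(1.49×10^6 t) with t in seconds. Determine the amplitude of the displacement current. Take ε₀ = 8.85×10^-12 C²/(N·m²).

0.0756 A

(dE/dt)_max = V₀ω/d = 9.146×10^11 V/(m·s); ω = 1.49×10^6 rad/s.
I_d,max = ε₀ A (dE/dt)_max = (8.85×10^-12)(9.34×10^-3)(9.146×10^11) = 0.0756 A.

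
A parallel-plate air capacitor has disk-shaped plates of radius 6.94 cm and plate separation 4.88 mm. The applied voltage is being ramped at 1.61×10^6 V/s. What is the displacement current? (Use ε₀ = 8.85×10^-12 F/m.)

4.42×10^-5 A

E = V/d so dE/dt = (dV/dt)/d = 3.299×10^8 V/(m·s), and I_d = ε₀ A dE/dt = (8.85×10^-12)(0.01513)(3.299×10^8) = 4.42×10^-5 A.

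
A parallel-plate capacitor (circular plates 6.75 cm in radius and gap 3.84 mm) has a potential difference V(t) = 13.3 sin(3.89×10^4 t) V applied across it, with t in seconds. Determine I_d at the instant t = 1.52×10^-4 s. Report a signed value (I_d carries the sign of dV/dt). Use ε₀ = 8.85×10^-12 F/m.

C = ε₀A/d = (8.85×10^-12)(0.01431)/(3.84×10^-3) = 3.298×10^-11 F. dV/dt = V₀ω·cos(ωt); at ωt = 5.9128 rad this factor is 0.9322.
I_d = C dV/dt = (3.298×10^-11)(13.3)(3.89×10^4)(0.9322) = 1.59×10^-5 A.

1.59×10^-5 A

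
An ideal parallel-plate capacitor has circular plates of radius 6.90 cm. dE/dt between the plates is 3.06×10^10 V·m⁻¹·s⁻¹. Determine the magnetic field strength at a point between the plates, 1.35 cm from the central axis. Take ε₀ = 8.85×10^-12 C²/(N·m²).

2.30×10^-9 T

I_d = ε₀ dΦ_E/dt = ε₀ πR² (dE/dt) = (8.85×10^-12)(0.01496)(3.06×10^10) = 4.051×10^-3 A through the full plate area.
An Ampèrian loop of radius r encloses a fraction (r/R)² of I_d. Then B·2πr = μ₀ I_d (r/R)², giving B = μ₀ I_d r/(2πR²) = 2.30×10^-9 T.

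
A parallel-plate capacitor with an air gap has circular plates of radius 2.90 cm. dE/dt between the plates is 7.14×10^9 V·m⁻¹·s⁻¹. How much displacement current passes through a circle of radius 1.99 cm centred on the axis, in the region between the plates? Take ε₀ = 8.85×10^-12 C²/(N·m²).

7.86×10^-5 A

I_d = ε₀ dΦ_E/dt = ε₀ πR² (dE/dt) = (8.85×10^-12)(2.642×10^-3)(7.14×10^9) = 1.669×10^-4 A through the full plate area.
The field is uniform, so I_d,enc = I_d (r/R)² = (1.669×10^-4)(1.99/2.90)² = 7.86×10^-5 A.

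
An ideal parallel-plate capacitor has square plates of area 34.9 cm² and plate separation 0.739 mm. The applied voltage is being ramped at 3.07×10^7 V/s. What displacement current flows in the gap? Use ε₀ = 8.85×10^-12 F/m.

1.28×10^-3 A

E = V/d so dE/dt = (dV/dt)/d = 4.154×10^10 V/(m·s), and I_d = ε₀ A dE/dt = (8.85×10^-12)(3.49×10^-3)(4.154×10^10) = 1.28×10^-3 A.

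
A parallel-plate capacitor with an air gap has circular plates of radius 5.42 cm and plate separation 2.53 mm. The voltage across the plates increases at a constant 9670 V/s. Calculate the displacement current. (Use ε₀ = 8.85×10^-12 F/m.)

3.12×10^-7 A

The displacement current equals the charging current C dV/dt. With C = ε₀A/d = (8.85×10^-12)(9.229×10^-3)/(2.53×10^-3) = 3.228×10^-11 F, I_d = (3.228×10^-11)(9670) = 3.12×10^-7 A.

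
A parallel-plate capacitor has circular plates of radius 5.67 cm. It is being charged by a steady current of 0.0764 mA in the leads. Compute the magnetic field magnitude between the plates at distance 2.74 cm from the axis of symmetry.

By continuity the displacement current in the gap matches the conduction current: I_d = 7.64×10^-5 A.
For r < R the Ampère–Maxwell law gives B(2πr) = μ₀ I_d (r²/R²), so B = μ₀ I_d r/(2πR²) = (4π×10^-7)(7.64×10^-5)(0.0274)/(2π·0.0567²) = 1.30×10^-10 T.

1.30×10^-10 T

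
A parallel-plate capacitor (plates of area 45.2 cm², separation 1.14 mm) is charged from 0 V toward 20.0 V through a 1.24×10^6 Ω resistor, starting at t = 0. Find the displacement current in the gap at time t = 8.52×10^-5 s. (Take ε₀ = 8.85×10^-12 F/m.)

C = ε₀A/d = (8.85×10^-12)(4.52×10^-3)/(1.14×10^-3) = 3.509×10^-11 F and τ = RC = 4.351×10^-5 s. I_d in the gap equals the RC charging current.
I_d(t) = (V₀/R) e^(−t/τ) = 1.613×10^-5 · e^(−1.958) = 2.28×10^-6 A.

2.28×10^-6 A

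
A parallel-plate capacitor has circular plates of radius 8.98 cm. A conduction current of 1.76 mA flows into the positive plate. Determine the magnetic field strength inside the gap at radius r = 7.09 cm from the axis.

No conduction current crosses the gap, so I_d there equals the 1.76×10^-3 A in the leads.
∮B·dl = μ₀ I_d,enc with I_d,enc = I_d r²/R² = 1.097×10^-3 A; so B = μ₀ I_d,enc/(2πr) = 3.09×10^-9 T.

3.09×10^-9 T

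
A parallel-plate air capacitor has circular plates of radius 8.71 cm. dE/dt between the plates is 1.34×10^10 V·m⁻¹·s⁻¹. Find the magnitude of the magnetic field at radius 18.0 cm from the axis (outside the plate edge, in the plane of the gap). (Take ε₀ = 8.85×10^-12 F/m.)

3.14×10^-9 T

I_d = ε₀ dΦ_E/dt = ε₀ πR² (dE/dt) = (8.85×10^-12)(0.02383)(1.34×10^10) = 2.826×10^-3 A through the full plate area.
For r ≥ R the full I_d is enclosed: B = μ₀ I_d/(2πr) = (4π×10^-7)(2.826×10^-3)/(2π·0.180) = 3.14×10^-9 T.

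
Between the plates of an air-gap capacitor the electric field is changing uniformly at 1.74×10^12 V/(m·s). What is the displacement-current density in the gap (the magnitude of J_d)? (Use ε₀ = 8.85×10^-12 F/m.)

The displacement-current density is ε₀ ∂E/∂t = (8.85×10^-12)(1.74×10^12) = 15.4 A/m².

15.4 A/m²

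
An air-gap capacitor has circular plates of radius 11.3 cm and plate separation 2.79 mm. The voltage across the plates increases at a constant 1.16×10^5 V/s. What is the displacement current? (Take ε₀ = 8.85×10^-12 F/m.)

C = ε₀A/d = (8.85×10^-12)(0.04011)/(2.79×10^-3) = 1.272×10^-10 F.
I_d = C dV/dt = (1.272×10^-10)(1.16×10^5) = 1.48×10^-5 A.

1.48×10^-5 A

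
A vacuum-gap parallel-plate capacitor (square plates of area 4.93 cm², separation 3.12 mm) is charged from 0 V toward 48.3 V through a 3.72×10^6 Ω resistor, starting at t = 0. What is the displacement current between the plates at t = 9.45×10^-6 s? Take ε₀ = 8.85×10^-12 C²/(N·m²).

C = ε₀A/d = (8.85×10^-12)(4.93×10^-4)/(3.12×10^-3) = 1.398×10^-12 F and τ = RC = 5.201×10^-6 s. I_d in the gap equals the RC charging current.
I_d(t) = (V₀/R) e^(−t/τ) = 1.298×10^-5 · e^(−1.817) = 2.11×10^-6 A.

2.11×10^-6 A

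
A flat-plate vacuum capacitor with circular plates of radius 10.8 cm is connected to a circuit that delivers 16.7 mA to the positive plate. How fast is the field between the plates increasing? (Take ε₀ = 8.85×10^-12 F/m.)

Charge continuity gives I_d = I = 0.0167 A between the plates.
Then dE/dt = I_d/(ε₀A) = 5.15×10^10 V/(m·s).

5.15×10^10 V/(m·s)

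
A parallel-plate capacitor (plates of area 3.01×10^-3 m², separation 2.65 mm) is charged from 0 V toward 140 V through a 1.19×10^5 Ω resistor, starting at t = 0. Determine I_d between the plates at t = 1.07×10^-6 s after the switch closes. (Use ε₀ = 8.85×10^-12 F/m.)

4.81×10^-4 A

C = ε₀A/d = (8.85×10^-12)(3.01×10^-3)/(2.65×10^-3) = 1.005×10^-11 F, so τ = RC = 1.196×10^-6 s.
The conduction current is I(t) = (V₀/R) e^(−t/τ), and the displacement current between the plates equals it.
t/τ = 0.8946; I_d = (140/1.19×10^5) · e^(−0.8946) = (1.176×10^-3)(0.4088) = 4.81×10^-4 A.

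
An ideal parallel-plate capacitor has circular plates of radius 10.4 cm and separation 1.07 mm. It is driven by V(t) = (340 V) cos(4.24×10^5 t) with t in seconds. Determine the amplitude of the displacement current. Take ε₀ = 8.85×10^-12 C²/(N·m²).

(dE/dt)_max = V₀ω/d = 1.347×10^11 V/(m·s); ω = 4.24×10^5 rad/s.
I_d,max = ε₀ A (dE/dt)_max = (8.85×10^-12)(0.03398)(1.347×10^11) = 0.0405 A.

0.0405 A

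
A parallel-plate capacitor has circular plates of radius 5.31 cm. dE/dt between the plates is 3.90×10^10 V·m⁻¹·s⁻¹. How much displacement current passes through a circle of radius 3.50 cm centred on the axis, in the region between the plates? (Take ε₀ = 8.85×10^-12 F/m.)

Total displacement current: I_d = ε₀(πR²)(dE/dt) = (8.85×10^-12)(8.858×10^-3)(3.90×10^10) = 3.057×10^-3 A.
Since J_d is uniform, the enclosed fraction is (r/R)² = 0.4345, giving I_d,enc = 1.33×10^-3 A.

1.33×10^-3 A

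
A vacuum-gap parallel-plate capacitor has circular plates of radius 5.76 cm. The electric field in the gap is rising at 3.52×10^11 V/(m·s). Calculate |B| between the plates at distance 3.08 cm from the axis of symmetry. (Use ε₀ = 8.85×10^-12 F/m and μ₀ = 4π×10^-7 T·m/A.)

Total displacement current: I_d = ε₀(πR²)(dE/dt) = (8.85×10^-12)(0.01042)(3.52×10^11) = 0.03246 A.
An Ampèrian loop of radius r encloses a fraction (r/R)² of I_d. Then B·2πr = μ₀ I_d (r/R)², giving B = μ₀ I_d r/(2πR²) = 6.03×10^-8 T.

6.03×10^-8 T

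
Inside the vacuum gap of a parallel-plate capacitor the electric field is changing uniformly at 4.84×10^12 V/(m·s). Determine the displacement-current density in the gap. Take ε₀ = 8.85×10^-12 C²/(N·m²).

J_d = ε₀ dE/dt = (8.85×10^-12)(4.84×10^12) = 42.8 A/m².

42.8 A/m²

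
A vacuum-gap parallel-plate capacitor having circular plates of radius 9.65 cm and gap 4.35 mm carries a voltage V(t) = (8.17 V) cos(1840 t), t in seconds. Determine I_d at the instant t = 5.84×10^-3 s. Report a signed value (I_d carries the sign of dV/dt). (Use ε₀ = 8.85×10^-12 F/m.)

dE/dt = (V₀ω/d)·−sin(ωt) with ωt = 10.7456 rad: (8.17)(1840)(0.9689)/(4.35×10^-3) = 3.348×10^6 V/(m·s).
I_d = ε₀ A dE/dt = (8.85×10^-12)(0.02926)(3.348×10^6) = 8.67×10^-7 A.

8.67×10^-7 A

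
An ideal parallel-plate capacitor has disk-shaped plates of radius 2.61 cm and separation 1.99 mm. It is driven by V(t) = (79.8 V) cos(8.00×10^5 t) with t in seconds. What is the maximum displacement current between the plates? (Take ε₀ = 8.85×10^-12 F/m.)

C = ε₀A/d = (8.85×10^-12)(2.140×10^-3)/(1.99×10^-3) = 9.517×10^-12 F; ω = 8.00×10^5 rad/s.
I_d = C dV/dt, so |I_d|_max = C V₀ ω = (9.517×10^-12)(79.8)(8.00×10^5) = 6.08×10^-4 A.

6.08×10^-4 A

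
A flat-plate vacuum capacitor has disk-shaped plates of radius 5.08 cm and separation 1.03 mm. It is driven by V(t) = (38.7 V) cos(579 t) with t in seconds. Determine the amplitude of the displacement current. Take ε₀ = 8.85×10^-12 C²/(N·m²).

The displacement current equals the conduction current C dV/dt, which peaks at C V₀ ω.
With C = ε₀A/d = (8.85×10^-12)(8.107×10^-3)/(1.03×10^-3) = 6.966×10^-11 F and ω = 579 rad/s, I_d,max = (6.966×10^-11)(38.7)(579) = 1.56×10^-6 A.

1.56×10^-6 A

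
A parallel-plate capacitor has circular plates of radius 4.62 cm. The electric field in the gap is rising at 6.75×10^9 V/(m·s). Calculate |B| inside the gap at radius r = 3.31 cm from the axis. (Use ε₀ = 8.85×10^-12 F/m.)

1.24×10^-9 T

I_d = ε₀ dΦ_E/dt = ε₀ πR² (dE/dt) = (8.85×10^-12)(6.706×10^-3)(6.75×10^9) = 4.006×10^-4 A through the full plate area.
An Ampèrian loop of radius r encloses a fraction (r/R)² of I_d. Then B·2πr = μ₀ I_d (r/R)², giving B = μ₀ I_d r/(2πR²) = 1.24×10^-9 T.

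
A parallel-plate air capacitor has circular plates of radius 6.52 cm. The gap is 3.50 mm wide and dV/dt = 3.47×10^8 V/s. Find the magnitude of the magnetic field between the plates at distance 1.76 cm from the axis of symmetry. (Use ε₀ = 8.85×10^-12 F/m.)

9.70×10^-9 T

I_d = C dV/dt with C = ε₀πR²/d = 3.378×10^-11 F, so I_d = (3.378×10^-11)(3.47×10^8) = 0.01172 A.
∮B·dl = μ₀ I_d,enc with I_d,enc = I_d r²/R² = 8.540×10^-4 A; so B = μ₀ I_d,enc/(2πr) = 9.70×10^-9 T.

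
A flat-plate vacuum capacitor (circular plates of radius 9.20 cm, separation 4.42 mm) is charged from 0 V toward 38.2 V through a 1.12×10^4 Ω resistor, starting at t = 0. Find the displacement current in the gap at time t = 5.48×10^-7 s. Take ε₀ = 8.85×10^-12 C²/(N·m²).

C = ε₀A/d = (8.85×10^-12)(0.02659)/(4.42×10^-3) = 5.324×10^-11 F and τ = RC = 5.963×10^-7 s. I_d in the gap equals the RC charging current.
I_d(t) = (V₀/R) e^(−t/τ) = 3.411×10^-3 · e^(−0.9190) = 1.36×10^-3 A.

1.36×10^-3 A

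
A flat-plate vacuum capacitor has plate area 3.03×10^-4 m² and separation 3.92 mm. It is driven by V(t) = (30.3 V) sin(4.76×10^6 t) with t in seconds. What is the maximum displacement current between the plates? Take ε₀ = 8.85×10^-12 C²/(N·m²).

The displacement current equals the conduction current C dV/dt, which peaks at C V₀ ω.
With C = ε₀A/d = (8.85×10^-12)(3.03×10^-4)/(3.92×10^-3) = 6.841×10^-13 F and ω = 4.76×10^6 rad/s, I_d,max = (6.841×10^-13)(30.3)(4.76×10^6) = 9.87×10^-5 A.

9.87×10^-5 A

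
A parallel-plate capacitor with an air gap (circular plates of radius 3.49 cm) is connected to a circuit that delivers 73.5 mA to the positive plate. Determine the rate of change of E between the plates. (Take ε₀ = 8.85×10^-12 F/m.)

Charge continuity gives I_d = I = 0.0735 A between the plates.
Then dE/dt = I_d/(ε₀A) = 2.17×10^12 V/(m·s).

2.17×10^12 V/(m·s)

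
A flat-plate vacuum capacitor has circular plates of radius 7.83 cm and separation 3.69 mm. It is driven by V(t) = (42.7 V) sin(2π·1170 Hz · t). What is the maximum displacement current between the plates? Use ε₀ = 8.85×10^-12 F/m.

The displacement current equals the conduction current C dV/dt, which peaks at C V₀ ω.
With C = ε₀A/d = (8.85×10^-12)(0.01926)/(3.69×10^-3) = 4.619×10^-11 F and ω = 2πf = 7351 rad/s, I_d,max = (4.619×10^-11)(42.7)(7351) = 1.45×10^-5 A.

1.45×10^-5 A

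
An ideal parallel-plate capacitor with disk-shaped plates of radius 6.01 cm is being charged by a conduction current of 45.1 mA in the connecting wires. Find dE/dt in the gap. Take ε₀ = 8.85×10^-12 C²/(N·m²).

By continuity, I_d in the gap equals the 45.1 mA flowing in the wire.
Since I_d = ε₀ A dE/dt, dE/dt = I_d/(ε₀A) = (0.0451)/((8.85×10^-12)(0.01135)) = 4.49×10^11 V/(m·s).

4.49×10^11 V/(m·s)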